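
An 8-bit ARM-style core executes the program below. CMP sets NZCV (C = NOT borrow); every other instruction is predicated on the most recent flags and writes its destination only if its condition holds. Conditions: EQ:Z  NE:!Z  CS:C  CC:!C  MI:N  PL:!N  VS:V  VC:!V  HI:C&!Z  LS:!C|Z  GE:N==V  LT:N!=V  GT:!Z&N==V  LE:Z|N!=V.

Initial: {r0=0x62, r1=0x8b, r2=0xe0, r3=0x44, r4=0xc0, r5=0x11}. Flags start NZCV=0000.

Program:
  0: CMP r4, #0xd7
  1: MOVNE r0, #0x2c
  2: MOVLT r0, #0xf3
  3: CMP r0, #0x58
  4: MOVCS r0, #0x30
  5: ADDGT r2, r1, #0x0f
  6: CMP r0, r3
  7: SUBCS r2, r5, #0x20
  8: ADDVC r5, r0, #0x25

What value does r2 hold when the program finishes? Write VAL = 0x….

0: ✓ CMP  NZCV=1000
1: ✓ MOVNE  r0←0x2c
2: ✓ MOVLT  r0←0xf3
3: ✓ CMP  NZCV=1010
4: ✓ MOVCS  r0←0x30
5: · ADDGT
6: ✓ CMP  NZCV=1000
7: · SUBCS
8: ✓ ADDVC  r5←0x55

VAL = 0xe0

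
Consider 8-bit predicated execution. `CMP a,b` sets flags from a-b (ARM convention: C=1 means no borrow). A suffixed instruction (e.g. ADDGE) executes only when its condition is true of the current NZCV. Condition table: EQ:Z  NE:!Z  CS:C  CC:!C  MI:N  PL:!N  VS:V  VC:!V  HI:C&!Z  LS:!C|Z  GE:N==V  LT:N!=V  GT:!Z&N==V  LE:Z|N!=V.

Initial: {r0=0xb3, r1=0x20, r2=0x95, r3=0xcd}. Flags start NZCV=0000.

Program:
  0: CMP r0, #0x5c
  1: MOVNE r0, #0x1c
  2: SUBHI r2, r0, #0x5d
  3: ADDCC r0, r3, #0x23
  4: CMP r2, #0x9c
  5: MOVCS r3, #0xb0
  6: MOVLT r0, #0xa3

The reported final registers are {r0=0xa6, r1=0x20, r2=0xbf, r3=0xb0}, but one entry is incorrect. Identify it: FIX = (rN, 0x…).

FIX = (r0, 0x1c)

0: ✓ CMP  NZCV=0011
1: ✓ MOVNE  r0←0x1c
2: ✓ SUBHI  r2←0xbf
3: · ADDCC
4: ✓ CMP  NZCV=0010
5: ✓ MOVCS  r3←0xb0
6: · MOVLT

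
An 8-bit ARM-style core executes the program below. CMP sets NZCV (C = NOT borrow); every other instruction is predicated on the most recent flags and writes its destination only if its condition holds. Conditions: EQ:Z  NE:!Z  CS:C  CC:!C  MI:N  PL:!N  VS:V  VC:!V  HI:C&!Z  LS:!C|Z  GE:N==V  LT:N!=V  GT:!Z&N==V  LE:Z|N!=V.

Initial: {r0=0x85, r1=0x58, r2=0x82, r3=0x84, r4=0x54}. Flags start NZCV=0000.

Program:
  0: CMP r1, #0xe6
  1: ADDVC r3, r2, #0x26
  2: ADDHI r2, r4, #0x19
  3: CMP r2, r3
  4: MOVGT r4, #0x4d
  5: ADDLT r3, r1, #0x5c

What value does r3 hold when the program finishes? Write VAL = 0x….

0: ✓ CMP  NZCV=0000
1: ✓ ADDVC  r3←0xa8
2: · ADDHI
3: ✓ CMP  NZCV=1000
4: · MOVGT
5: ✓ ADDLT  r3←0xb4

VAL = 0xb4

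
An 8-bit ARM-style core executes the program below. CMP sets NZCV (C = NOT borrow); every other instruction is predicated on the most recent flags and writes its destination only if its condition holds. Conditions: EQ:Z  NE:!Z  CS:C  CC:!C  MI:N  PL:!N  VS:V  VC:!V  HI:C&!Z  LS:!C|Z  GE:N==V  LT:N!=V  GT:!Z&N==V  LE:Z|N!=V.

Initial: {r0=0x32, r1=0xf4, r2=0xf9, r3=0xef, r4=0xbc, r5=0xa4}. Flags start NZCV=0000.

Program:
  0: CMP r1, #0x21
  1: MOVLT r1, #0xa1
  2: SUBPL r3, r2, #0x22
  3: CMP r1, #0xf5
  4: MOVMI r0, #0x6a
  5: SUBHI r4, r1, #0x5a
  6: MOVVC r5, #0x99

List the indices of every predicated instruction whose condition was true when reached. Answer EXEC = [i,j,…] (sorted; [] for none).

EXEC = [1,4,6]

0: ✓ CMP  NZCV=1010
1: ✓ MOVLT  r1←0xa1
2: · SUBPL
3: ✓ CMP  NZCV=1000
4: ✓ MOVMI  r0←0x6a
5: · SUBHI
6: ✓ MOVVC  r5←0x99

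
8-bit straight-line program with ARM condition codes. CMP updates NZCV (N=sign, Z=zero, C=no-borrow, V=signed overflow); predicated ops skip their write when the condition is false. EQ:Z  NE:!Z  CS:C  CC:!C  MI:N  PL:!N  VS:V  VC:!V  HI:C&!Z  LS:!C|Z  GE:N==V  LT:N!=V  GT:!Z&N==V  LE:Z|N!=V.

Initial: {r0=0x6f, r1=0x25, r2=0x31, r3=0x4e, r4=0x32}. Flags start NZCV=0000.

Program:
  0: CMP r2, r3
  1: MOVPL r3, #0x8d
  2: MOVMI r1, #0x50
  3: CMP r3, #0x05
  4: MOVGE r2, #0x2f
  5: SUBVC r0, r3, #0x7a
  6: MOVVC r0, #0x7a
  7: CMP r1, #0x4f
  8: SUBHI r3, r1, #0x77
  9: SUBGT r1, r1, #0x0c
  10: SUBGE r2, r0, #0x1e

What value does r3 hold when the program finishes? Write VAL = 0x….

[0] flags=1000 → (cmp)
[1] flags=1000 PL?F → skip
[2] flags=1000 MI?T → r1=0x50
[3] flags=0010 → (cmp)
[4] flags=0010 GE?T → r2=0x2f
[5] flags=0010 VC?T → r0=0xd4
[6] flags=0010 VC?T → r0=0x7a
[7] flags=0010 → (cmp)
[8] flags=0010 HI?T → r3=0xd9
[9] flags=0010 GT?T → r1=0x44
[10] flags=0010 GE?T → r2=0x5c

VAL = 0xd9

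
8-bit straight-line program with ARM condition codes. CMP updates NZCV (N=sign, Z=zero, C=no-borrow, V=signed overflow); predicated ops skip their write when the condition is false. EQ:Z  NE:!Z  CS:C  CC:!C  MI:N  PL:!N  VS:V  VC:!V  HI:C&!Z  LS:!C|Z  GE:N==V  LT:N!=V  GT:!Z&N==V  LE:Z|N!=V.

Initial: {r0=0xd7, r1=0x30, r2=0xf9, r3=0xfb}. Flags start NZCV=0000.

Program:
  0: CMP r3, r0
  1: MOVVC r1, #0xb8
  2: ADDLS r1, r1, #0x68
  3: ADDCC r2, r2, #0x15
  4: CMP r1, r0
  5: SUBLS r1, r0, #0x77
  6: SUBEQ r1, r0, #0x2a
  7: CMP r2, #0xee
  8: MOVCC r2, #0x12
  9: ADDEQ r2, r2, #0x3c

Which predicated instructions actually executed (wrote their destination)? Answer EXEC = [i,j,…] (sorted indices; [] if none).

EXEC = [1,5]

0: ✓ CMP  NZCV=0010
1: ✓ MOVVC  r1←0xb8
2: · ADDLS
3: · ADDCC
4: ✓ CMP  NZCV=1000
5: ✓ SUBLS  r1←0x60
6: · SUBEQ
7: ✓ CMP  NZCV=0010
8: · MOVCC
9: · ADDEQ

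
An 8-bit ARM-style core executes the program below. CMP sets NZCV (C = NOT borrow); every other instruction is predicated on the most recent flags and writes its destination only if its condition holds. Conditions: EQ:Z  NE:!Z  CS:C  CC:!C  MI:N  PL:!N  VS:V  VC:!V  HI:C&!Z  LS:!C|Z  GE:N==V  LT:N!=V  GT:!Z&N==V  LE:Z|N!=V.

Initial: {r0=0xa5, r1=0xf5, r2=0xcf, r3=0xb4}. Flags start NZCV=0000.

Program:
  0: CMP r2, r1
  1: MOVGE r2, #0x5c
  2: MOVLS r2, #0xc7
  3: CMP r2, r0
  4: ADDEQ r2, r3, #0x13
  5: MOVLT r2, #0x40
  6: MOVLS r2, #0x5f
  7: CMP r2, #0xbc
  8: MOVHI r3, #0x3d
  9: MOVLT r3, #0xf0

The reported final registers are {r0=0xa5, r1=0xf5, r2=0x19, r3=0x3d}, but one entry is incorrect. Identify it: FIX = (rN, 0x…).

FIX = (r2, 0xc7)

[0] flags=1000 → (cmp)
[1] flags=1000 GE?F → skip
[2] flags=1000 LS?T → r2=0xc7
[3] flags=0010 → (cmp)
[4] flags=0010 EQ?F → skip
[5] flags=0010 LT?F → skip
[6] flags=0010 LS?F → skip
[7] flags=0010 → (cmp)
[8] flags=0010 HI?T → r3=0x3d
[9] flags=0010 LT?F → skip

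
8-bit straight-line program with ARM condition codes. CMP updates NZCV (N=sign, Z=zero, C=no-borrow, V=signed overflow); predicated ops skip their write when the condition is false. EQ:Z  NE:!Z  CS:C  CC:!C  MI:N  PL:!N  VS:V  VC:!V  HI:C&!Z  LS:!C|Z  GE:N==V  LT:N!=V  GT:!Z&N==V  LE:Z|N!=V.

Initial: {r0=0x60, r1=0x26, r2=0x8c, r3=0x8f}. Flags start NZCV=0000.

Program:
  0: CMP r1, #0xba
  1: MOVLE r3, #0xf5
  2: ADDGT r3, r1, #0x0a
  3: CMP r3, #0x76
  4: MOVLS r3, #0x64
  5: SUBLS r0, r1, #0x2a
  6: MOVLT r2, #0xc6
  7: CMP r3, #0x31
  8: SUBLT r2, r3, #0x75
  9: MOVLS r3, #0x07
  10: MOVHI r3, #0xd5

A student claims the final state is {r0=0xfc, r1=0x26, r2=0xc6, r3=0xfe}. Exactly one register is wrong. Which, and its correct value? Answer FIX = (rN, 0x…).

[0] flags=0000 → (cmp)
[1] flags=0000 LE?F → skip
[2] flags=0000 GT?T → r3=0x30
[3] flags=1000 → (cmp)
[4] flags=1000 LS?T → r3=0x64
[5] flags=1000 LS?T → r0=0xfc
[6] flags=1000 LT?T → r2=0xc6
[7] flags=0010 → (cmp)
[8] flags=0010 LT?F → skip
[9] flags=0010 LS?F → skip
[10] flags=0010 HI?T → r3=0xd5

FIX = (r3, 0xd5)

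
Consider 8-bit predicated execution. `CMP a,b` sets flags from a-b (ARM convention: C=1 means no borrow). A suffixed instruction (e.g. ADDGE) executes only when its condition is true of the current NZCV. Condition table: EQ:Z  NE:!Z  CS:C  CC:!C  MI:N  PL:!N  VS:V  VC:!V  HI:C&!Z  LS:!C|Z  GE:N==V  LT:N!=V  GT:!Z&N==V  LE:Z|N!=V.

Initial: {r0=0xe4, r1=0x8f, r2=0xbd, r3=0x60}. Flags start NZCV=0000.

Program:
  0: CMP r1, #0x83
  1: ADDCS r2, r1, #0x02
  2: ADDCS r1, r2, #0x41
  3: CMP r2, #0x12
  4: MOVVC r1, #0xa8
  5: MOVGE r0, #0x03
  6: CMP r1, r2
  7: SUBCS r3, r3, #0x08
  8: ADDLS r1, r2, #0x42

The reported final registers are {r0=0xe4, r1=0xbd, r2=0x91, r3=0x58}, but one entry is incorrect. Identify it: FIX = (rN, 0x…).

[0] flags=0010 → (cmp)
[1] flags=0010 CS?T → r2=0x91
[2] flags=0010 CS?T → r1=0xd2
[3] flags=0011 → (cmp)
[4] flags=0011 VC?F → skip
[5] flags=0011 GE?F → skip
[6] flags=0010 → (cmp)
[7] flags=0010 CS?T → r3=0x58
[8] flags=0010 LS?F → skip

FIX = (r1, 0xd2)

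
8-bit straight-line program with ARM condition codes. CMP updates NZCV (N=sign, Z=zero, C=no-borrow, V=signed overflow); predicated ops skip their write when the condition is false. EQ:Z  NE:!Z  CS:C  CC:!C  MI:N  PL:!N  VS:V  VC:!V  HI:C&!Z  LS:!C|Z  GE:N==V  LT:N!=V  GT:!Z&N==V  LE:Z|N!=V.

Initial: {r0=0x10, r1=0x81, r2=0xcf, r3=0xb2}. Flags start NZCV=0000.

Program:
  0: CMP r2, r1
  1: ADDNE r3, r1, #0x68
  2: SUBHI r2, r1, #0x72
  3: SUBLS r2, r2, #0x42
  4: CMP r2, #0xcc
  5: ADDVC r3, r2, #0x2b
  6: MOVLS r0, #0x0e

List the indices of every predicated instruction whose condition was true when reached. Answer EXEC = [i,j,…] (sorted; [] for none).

EXEC = [1,2,5,6]

[0] flags=0010 → (cmp)
[1] flags=0010 NE?T → r3=0xe9
[2] flags=0010 HI?T → r2=0x0f
[3] flags=0010 LS?F → skip
[4] flags=0000 → (cmp)
[5] flags=0000 VC?T → r3=0x3a
[6] flags=0000 LS?T → r0=0x0e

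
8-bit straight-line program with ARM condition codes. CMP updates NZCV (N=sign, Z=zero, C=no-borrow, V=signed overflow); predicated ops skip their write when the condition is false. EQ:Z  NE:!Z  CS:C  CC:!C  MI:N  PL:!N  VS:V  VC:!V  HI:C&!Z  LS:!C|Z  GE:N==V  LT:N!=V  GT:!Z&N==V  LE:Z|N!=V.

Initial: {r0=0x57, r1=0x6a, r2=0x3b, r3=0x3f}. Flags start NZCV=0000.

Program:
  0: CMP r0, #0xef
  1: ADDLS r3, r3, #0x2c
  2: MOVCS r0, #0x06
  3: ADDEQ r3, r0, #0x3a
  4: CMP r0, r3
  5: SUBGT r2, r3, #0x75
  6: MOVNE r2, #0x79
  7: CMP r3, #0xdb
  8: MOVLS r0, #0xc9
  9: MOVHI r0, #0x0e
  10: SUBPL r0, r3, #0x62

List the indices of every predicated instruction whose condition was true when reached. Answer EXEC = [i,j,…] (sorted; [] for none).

EXEC = [1,6,8]

[0] flags=0000 → (cmp)
[1] flags=0000 LS?T → r3=0x6b
[2] flags=0000 CS?F → skip
[3] flags=0000 EQ?F → skip
[4] flags=1000 → (cmp)
[5] flags=1000 GT?F → skip
[6] flags=1000 NE?T → r2=0x79
[7] flags=1001 → (cmp)
[8] flags=1001 LS?T → r0=0xc9
[9] flags=1001 HI?F → skip
[10] flags=1001 PL?F → skip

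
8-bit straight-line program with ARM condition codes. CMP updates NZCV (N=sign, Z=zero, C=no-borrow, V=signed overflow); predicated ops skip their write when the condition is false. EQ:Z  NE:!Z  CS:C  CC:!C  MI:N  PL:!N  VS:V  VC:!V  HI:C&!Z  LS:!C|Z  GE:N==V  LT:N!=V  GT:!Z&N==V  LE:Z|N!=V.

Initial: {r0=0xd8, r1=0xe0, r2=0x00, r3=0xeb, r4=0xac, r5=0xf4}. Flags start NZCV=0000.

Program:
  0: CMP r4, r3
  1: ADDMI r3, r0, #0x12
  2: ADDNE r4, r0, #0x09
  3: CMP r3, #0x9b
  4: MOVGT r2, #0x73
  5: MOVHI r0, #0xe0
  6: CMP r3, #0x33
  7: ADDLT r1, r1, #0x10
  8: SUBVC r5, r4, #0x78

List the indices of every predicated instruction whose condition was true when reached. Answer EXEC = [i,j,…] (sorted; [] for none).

EXEC = [1,2,4,5,7,8]

0: ✓ CMP  NZCV=1000
1: ✓ ADDMI  r3←0xea
2: ✓ ADDNE  r4←0xe1
3: ✓ CMP  NZCV=0010
4: ✓ MOVGT  r2←0x73
5: ✓ MOVHI  r0←0xe0
6: ✓ CMP  NZCV=1010
7: ✓ ADDLT  r1←0xf0
8: ✓ SUBVC  r5←0x69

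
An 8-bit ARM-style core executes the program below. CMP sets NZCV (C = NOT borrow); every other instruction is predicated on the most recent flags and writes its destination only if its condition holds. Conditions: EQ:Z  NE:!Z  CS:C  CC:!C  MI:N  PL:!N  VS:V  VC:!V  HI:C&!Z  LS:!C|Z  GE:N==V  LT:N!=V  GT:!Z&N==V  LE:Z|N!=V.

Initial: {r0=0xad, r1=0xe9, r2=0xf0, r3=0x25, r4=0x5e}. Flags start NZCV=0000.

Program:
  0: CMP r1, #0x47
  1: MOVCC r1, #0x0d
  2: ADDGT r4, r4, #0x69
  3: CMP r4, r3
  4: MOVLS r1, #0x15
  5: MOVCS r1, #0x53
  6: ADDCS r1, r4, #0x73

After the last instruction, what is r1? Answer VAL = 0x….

0: ✓ CMP  NZCV=1010
1: · MOVCC
2: · ADDGT
3: ✓ CMP  NZCV=0010
4: · MOVLS
5: ✓ MOVCS  r1←0x53
6: ✓ ADDCS  r1←0xd1

VAL = 0xd1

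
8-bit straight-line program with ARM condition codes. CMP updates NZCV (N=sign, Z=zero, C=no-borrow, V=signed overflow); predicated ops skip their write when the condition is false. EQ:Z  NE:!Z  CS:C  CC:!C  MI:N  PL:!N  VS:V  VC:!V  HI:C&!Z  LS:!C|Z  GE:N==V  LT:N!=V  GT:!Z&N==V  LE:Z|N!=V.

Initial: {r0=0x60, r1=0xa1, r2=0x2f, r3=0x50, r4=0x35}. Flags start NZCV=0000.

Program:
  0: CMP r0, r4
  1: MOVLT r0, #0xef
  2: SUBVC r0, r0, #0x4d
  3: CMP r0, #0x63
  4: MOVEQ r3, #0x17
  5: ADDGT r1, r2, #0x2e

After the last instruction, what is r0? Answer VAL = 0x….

VAL = 0x13

[0] flags=0010 → (cmp)
[1] flags=0010 LT?F → skip
[2] flags=0010 VC?T → r0=0x13
[3] flags=1000 → (cmp)
[4] flags=1000 EQ?F → skip
[5] flags=1000 GT?F → skip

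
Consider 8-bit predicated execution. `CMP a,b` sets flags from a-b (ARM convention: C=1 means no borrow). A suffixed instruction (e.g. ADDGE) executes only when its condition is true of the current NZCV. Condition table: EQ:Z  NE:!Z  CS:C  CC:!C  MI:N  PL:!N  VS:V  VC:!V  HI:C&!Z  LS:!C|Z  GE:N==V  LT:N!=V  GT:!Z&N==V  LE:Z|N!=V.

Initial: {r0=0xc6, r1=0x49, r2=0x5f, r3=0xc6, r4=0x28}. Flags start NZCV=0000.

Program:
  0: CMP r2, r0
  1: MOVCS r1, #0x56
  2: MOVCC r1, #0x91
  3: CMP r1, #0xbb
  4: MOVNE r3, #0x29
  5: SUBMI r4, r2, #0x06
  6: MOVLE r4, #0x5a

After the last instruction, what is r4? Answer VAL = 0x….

VAL = 0x5a

[0] flags=1001 → (cmp)
[1] flags=1001 CS?F → skip
[2] flags=1001 CC?T → r1=0x91
[3] flags=1000 → (cmp)
[4] flags=1000 NE?T → r3=0x29
[5] flags=1000 MI?T → r4=0x59
[6] flags=1000 LE?T → r4=0x5a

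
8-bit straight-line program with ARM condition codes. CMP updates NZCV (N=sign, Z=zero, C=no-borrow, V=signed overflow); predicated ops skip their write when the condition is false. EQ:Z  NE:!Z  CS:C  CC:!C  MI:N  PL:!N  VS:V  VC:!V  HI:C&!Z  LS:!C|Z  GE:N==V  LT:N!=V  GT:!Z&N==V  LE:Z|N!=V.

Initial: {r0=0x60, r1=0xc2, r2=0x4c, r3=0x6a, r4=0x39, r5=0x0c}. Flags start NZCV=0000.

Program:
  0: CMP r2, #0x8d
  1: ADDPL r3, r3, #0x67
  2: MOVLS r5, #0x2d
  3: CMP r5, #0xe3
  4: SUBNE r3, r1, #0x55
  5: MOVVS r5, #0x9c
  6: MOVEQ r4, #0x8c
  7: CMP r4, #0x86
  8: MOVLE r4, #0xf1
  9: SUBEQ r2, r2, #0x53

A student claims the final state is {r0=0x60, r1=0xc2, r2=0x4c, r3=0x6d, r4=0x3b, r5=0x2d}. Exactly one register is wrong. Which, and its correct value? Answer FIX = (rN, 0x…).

FIX = (r4, 0x39)

0: ✓ CMP  NZCV=1001
1: · ADDPL
2: ✓ MOVLS  r5←0x2d
3: ✓ CMP  NZCV=0000
4: ✓ SUBNE  r3←0x6d
5: · MOVVS
6: · MOVEQ
7: ✓ CMP  NZCV=1001
8: · MOVLE
9: · SUBEQ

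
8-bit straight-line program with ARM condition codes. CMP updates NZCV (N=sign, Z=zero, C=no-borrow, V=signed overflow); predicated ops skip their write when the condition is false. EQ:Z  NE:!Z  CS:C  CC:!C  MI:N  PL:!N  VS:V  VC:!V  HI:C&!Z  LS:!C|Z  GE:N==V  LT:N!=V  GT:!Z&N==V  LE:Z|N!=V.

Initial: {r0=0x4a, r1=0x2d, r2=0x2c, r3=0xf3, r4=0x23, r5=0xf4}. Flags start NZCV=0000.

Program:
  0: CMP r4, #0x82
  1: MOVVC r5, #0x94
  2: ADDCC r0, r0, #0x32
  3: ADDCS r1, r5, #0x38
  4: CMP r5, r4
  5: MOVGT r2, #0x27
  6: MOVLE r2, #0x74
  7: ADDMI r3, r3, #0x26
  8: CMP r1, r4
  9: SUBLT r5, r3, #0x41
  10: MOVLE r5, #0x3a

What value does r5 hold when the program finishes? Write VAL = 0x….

[0] flags=1001 → (cmp)
[1] flags=1001 VC?F → skip
[2] flags=1001 CC?T → r0=0x7c
[3] flags=1001 CS?F → skip
[4] flags=1010 → (cmp)
[5] flags=1010 GT?F → skip
[6] flags=1010 LE?T → r2=0x74
[7] flags=1010 MI?T → r3=0x19
[8] flags=0010 → (cmp)
[9] flags=0010 LT?F → skip
[10] flags=0010 LE?F → skip

VAL = 0xf4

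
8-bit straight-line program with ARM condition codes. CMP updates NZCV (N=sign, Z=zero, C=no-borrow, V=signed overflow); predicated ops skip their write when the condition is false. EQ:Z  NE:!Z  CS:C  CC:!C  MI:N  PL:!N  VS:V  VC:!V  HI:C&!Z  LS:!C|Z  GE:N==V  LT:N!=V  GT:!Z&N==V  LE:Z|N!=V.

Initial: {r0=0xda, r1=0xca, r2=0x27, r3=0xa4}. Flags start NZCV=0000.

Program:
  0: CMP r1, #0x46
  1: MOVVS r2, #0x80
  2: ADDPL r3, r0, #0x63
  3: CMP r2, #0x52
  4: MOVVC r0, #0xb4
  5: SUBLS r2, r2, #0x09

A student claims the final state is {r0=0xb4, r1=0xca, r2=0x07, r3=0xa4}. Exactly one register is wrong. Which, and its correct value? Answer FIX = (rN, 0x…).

FIX = (r2, 0x1e)

[0] flags=1010 → (cmp)
[1] flags=1010 VS?F → skip
[2] flags=1010 PL?F → skip
[3] flags=1000 → (cmp)
[4] flags=1000 VC?T → r0=0xb4
[5] flags=1000 LS?T → r2=0x1e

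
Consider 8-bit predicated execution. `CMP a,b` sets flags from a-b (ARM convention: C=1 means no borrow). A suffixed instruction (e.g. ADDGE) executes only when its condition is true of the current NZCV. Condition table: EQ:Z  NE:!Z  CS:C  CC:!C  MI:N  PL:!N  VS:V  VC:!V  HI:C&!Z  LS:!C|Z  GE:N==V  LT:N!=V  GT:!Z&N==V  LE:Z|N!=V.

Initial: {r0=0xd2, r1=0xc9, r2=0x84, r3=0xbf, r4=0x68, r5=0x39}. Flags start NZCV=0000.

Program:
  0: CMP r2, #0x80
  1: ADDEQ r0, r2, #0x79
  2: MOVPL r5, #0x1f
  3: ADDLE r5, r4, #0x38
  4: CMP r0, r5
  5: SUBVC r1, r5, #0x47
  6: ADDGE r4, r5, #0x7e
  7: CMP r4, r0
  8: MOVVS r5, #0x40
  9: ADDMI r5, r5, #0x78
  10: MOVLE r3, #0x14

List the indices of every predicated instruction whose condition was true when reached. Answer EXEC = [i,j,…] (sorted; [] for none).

EXEC = [2,5,8,9]

0: ✓ CMP  NZCV=0010
1: · ADDEQ
2: ✓ MOVPL  r5←0x1f
3: · ADDLE
4: ✓ CMP  NZCV=1010
5: ✓ SUBVC  r1←0xd8
6: · ADDGE
7: ✓ CMP  NZCV=1001
8: ✓ MOVVS  r5←0x40
9: ✓ ADDMI  r5←0xb8
10: · MOVLE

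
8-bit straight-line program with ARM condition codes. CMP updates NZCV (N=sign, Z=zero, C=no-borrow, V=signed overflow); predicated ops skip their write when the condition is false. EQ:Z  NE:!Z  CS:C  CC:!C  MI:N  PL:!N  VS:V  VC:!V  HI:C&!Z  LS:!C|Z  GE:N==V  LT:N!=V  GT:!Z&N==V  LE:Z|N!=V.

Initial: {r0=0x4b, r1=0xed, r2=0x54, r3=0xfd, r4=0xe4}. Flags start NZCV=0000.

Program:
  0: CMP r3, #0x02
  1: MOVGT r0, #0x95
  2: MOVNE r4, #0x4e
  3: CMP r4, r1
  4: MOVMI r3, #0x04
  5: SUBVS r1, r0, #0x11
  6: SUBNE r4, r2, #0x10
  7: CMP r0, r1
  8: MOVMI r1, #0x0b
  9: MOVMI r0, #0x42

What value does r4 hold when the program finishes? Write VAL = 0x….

VAL = 0x44

0: ✓ CMP  NZCV=1010
1: · MOVGT
2: ✓ MOVNE  r4←0x4e
3: ✓ CMP  NZCV=0000
4: · MOVMI
5: · SUBVS
6: ✓ SUBNE  r4←0x44
7: ✓ CMP  NZCV=0000
8: · MOVMI
9: · MOVMI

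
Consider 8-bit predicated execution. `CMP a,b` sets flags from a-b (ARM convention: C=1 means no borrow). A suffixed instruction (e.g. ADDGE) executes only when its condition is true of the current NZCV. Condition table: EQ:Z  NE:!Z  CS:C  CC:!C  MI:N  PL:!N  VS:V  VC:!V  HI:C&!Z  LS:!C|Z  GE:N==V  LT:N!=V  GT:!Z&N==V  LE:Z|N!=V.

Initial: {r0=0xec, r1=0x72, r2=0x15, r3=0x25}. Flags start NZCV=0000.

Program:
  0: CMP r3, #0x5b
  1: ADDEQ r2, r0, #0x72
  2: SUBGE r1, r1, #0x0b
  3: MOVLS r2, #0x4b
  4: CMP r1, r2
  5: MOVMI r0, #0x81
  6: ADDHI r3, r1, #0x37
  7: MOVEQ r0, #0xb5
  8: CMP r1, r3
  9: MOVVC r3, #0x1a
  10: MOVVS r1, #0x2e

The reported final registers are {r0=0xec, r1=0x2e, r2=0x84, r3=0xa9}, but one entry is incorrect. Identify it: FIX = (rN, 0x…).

FIX = (r2, 0x4b)

[0] flags=1000 → (cmp)
[1] flags=1000 EQ?F → skip
[2] flags=1000 GE?F → skip
[3] flags=1000 LS?T → r2=0x4b
[4] flags=0010 → (cmp)
[5] flags=0010 MI?F → skip
[6] flags=0010 HI?T → r3=0xa9
[7] flags=0010 EQ?F → skip
[8] flags=1001 → (cmp)
[9] flags=1001 VC?F → skip
[10] flags=1001 VS?T → r1=0x2e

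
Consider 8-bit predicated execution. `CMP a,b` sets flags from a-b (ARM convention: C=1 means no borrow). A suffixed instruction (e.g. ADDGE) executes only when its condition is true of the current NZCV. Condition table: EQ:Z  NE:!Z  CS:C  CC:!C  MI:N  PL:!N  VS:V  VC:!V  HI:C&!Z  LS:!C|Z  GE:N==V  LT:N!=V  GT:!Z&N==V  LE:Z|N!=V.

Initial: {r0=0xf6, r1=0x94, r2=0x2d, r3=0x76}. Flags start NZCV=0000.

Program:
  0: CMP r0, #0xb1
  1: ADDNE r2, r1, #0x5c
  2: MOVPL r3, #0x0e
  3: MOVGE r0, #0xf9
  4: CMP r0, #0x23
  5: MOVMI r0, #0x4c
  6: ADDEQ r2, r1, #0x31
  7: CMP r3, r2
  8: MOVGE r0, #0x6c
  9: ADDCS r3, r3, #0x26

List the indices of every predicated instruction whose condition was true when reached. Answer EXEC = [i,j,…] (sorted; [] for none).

0: ✓ CMP  NZCV=0010
1: ✓ ADDNE  r2←0xf0
2: ✓ MOVPL  r3←0x0e
3: ✓ MOVGE  r0←0xf9
4: ✓ CMP  NZCV=1010
5: ✓ MOVMI  r0←0x4c
6: · ADDEQ
7: ✓ CMP  NZCV=0000
8: ✓ MOVGE  r0←0x6c
9: · ADDCS

EXEC = [1,2,3,5,8]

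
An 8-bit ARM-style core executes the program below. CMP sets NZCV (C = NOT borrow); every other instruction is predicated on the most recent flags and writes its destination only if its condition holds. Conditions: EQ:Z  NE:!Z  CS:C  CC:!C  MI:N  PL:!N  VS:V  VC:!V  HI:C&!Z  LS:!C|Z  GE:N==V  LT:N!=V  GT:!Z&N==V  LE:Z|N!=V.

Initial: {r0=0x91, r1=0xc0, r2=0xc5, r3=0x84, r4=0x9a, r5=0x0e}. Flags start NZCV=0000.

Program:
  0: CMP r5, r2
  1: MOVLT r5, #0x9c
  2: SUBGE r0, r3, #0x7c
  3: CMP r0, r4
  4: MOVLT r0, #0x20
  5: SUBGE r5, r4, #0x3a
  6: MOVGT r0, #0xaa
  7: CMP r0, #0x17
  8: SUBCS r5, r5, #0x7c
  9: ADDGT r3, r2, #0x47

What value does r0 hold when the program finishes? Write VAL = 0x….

[0] flags=0000 → (cmp)
[1] flags=0000 LT?F → skip
[2] flags=0000 GE?T → r0=0x08
[3] flags=0000 → (cmp)
[4] flags=0000 LT?F → skip
[5] flags=0000 GE?T → r5=0x60
[6] flags=0000 GT?T → r0=0xaa
[7] flags=1010 → (cmp)
[8] flags=1010 CS?T → r5=0xe4
[9] flags=1010 GT?F → skip

VAL = 0xaa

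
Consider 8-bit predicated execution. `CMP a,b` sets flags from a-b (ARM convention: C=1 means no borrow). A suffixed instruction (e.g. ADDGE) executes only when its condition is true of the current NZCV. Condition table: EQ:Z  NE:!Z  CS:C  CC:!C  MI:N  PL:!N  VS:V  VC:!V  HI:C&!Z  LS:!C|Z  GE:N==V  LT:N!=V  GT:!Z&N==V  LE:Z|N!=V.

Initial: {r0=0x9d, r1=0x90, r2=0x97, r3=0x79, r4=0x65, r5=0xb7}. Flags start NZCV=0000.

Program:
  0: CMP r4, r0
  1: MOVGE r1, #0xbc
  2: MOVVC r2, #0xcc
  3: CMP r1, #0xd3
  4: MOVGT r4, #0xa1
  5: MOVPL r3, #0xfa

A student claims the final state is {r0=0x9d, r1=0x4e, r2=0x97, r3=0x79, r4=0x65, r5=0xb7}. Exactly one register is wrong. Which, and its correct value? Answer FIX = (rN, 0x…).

FIX = (r1, 0xbc)

0: ✓ CMP  NZCV=1001
1: ✓ MOVGE  r1←0xbc
2: · MOVVC
3: ✓ CMP  NZCV=1000
4: · MOVGT
5: · MOVPL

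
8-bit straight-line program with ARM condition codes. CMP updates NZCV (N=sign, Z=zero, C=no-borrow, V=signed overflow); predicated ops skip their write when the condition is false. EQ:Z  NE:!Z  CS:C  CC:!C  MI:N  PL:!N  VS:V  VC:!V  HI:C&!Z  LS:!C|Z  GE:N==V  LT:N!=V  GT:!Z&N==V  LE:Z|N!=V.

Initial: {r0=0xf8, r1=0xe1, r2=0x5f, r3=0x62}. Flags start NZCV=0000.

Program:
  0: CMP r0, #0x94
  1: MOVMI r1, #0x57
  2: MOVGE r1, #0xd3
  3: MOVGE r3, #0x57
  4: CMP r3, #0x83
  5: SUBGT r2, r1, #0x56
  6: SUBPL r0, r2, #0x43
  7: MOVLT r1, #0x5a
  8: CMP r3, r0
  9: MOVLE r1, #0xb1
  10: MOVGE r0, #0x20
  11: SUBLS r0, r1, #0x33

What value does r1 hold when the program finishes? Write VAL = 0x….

[0] flags=0010 → (cmp)
[1] flags=0010 MI?F → skip
[2] flags=0010 GE?T → r1=0xd3
[3] flags=0010 GE?T → r3=0x57
[4] flags=1001 → (cmp)
[5] flags=1001 GT?T → r2=0x7d
[6] flags=1001 PL?F → skip
[7] flags=1001 LT?F → skip
[8] flags=0000 → (cmp)
[9] flags=0000 LE?F → skip
[10] flags=0000 GE?T → r0=0x20
[11] flags=0000 LS?T → r0=0xa0

VAL = 0xd3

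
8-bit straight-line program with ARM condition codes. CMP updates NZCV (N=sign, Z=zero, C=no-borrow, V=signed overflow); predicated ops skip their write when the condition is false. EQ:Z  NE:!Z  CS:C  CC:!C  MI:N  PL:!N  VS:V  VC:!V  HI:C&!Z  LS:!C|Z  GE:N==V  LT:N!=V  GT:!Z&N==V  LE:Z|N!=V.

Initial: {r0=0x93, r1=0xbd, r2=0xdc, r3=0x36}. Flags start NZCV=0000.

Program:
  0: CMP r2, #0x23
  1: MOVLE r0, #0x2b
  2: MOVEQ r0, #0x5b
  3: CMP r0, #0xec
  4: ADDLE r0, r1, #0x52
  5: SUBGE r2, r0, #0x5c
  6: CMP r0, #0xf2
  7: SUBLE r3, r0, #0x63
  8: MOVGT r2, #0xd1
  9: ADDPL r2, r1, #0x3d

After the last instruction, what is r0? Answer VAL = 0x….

VAL = 0x2b

[0] flags=1010 → (cmp)
[1] flags=1010 LE?T → r0=0x2b
[2] flags=1010 EQ?F → skip
[3] flags=0000 → (cmp)
[4] flags=0000 LE?F → skip
[5] flags=0000 GE?T → r2=0xcf
[6] flags=0000 → (cmp)
[7] flags=0000 LE?F → skip
[8] flags=0000 GT?T → r2=0xd1
[9] flags=0000 PL?T → r2=0xfa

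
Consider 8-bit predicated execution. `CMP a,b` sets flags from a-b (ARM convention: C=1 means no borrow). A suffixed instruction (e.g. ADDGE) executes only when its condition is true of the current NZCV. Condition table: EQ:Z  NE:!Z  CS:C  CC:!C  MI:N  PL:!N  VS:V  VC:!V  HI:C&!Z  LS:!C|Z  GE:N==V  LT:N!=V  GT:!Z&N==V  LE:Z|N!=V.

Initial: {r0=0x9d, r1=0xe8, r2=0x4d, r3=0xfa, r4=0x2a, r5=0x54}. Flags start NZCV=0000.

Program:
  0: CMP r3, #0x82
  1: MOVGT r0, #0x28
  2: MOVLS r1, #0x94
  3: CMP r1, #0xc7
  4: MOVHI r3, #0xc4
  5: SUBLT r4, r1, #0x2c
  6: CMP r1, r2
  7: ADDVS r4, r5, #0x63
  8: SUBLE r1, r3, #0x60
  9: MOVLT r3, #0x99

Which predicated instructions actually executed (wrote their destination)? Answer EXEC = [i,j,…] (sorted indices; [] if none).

[0] flags=0010 → (cmp)
[1] flags=0010 GT?T → r0=0x28
[2] flags=0010 LS?F → skip
[3] flags=0010 → (cmp)
[4] flags=0010 HI?T → r3=0xc4
[5] flags=0010 LT?F → skip
[6] flags=1010 → (cmp)
[7] flags=1010 VS?F → skip
[8] flags=1010 LE?T → r1=0x64
[9] flags=1010 LT?T → r3=0x99

EXEC = [1,4,8,9]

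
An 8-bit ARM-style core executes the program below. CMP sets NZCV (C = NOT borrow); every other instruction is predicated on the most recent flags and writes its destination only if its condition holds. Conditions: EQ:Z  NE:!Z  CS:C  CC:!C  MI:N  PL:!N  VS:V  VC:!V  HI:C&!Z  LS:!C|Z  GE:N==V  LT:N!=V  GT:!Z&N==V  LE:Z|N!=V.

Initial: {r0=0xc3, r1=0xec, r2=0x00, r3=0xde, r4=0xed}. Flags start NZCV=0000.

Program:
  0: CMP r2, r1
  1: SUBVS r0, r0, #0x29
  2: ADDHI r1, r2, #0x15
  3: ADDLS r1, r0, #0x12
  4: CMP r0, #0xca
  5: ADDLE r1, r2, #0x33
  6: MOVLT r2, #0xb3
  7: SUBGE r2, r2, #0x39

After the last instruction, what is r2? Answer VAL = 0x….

VAL = 0xb3

0: ✓ CMP  NZCV=0000
1: · SUBVS
2: · ADDHI
3: ✓ ADDLS  r1←0xd5
4: ✓ CMP  NZCV=1000
5: ✓ ADDLE  r1←0x33
6: ✓ MOVLT  r2←0xb3
7: · SUBGE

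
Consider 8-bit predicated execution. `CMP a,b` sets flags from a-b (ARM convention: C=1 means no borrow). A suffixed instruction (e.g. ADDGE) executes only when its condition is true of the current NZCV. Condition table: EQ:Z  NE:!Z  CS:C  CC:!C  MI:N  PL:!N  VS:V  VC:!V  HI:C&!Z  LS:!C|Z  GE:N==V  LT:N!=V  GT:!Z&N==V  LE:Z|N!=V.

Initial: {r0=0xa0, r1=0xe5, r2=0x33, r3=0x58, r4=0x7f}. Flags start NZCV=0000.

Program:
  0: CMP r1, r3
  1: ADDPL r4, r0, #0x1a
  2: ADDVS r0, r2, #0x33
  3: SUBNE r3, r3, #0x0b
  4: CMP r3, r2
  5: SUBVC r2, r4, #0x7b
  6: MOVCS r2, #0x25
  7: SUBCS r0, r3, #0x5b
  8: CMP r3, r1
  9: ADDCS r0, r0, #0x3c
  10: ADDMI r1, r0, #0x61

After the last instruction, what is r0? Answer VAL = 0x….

[0] flags=1010 → (cmp)
[1] flags=1010 PL?F → skip
[2] flags=1010 VS?F → skip
[3] flags=1010 NE?T → r3=0x4d
[4] flags=0010 → (cmp)
[5] flags=0010 VC?T → r2=0x04
[6] flags=0010 CS?T → r2=0x25
[7] flags=0010 CS?T → r0=0xf2
[8] flags=0000 → (cmp)
[9] flags=0000 CS?F → skip
[10] flags=0000 MI?F → skip

VAL = 0xf2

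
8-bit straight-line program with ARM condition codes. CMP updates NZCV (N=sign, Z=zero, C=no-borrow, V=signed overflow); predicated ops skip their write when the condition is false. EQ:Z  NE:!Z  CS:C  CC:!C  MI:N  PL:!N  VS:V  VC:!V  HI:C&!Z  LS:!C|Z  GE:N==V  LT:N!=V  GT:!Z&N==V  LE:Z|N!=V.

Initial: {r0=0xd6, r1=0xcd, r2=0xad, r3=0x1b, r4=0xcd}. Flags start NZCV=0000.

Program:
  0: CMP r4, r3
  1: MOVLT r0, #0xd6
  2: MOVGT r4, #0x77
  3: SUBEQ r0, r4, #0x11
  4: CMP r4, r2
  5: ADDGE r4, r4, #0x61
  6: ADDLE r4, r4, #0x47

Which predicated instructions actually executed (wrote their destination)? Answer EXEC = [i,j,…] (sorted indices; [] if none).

EXEC = [1,5]

0: ✓ CMP  NZCV=1010
1: ✓ MOVLT  r0←0xd6
2: · MOVGT
3: · SUBEQ
4: ✓ CMP  NZCV=0010
5: ✓ ADDGE  r4←0x2e
6: · ADDLE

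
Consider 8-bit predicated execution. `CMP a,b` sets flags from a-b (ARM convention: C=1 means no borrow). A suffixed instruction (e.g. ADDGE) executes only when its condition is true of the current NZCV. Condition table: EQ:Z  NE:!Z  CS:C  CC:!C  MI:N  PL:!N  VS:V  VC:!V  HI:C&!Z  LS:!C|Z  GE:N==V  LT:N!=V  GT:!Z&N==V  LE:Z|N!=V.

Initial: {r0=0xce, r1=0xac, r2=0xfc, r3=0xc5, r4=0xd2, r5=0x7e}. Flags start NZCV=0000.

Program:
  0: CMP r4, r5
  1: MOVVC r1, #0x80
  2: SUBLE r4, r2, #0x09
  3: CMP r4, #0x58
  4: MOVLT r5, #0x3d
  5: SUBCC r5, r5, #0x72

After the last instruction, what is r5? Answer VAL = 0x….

VAL = 0x3d

0: ✓ CMP  NZCV=0011
1: · MOVVC
2: ✓ SUBLE  r4←0xf3
3: ✓ CMP  NZCV=1010
4: ✓ MOVLT  r5←0x3d
5: · SUBCC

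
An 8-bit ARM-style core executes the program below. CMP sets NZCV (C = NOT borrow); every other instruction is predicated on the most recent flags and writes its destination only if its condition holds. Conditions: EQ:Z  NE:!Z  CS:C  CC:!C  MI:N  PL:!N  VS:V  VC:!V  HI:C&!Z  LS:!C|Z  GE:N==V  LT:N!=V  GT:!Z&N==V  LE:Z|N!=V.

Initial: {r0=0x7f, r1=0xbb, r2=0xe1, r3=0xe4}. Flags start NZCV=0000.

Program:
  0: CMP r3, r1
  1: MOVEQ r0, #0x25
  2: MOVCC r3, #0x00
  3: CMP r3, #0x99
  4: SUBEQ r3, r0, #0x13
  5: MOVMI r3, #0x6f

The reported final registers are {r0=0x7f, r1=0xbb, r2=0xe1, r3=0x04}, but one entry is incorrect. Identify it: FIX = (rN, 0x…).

FIX = (r3, 0xe4)

[0] flags=0010 → (cmp)
[1] flags=0010 EQ?F → skip
[2] flags=0010 CC?F → skip
[3] flags=0010 → (cmp)
[4] flags=0010 EQ?F → skip
[5] flags=0010 MI?F → skip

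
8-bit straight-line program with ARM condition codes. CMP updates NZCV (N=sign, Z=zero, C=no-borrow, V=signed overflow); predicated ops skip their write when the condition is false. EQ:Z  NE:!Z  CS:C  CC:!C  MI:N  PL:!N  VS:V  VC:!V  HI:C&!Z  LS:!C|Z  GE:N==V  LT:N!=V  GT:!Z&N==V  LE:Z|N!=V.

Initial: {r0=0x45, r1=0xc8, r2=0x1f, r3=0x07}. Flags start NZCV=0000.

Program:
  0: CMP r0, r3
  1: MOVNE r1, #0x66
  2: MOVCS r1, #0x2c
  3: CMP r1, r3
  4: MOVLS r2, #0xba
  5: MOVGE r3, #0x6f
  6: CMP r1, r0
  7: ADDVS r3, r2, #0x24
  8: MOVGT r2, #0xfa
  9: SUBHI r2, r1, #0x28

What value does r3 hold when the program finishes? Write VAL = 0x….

VAL = 0x6f

0: ✓ CMP  NZCV=0010
1: ✓ MOVNE  r1←0x66
2: ✓ MOVCS  r1←0x2c
3: ✓ CMP  NZCV=0010
4: · MOVLS
5: ✓ MOVGE  r3←0x6f
6: ✓ CMP  NZCV=1000
7: · ADDVS
8: · MOVGT
9: · SUBHI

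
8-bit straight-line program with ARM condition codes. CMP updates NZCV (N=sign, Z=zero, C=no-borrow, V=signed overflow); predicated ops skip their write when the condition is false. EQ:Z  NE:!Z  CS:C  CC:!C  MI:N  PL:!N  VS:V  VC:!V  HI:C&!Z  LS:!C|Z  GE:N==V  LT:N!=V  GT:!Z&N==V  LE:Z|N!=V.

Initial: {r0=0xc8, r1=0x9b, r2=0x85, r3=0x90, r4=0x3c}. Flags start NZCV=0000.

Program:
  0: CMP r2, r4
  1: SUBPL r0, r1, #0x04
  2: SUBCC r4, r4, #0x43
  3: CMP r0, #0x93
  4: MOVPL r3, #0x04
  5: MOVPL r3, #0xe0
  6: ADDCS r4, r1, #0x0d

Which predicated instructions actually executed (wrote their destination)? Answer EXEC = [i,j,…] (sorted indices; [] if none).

[0] flags=0011 → (cmp)
[1] flags=0011 PL?T → r0=0x97
[2] flags=0011 CC?F → skip
[3] flags=0010 → (cmp)
[4] flags=0010 PL?T → r3=0x04
[5] flags=0010 PL?T → r3=0xe0
[6] flags=0010 CS?T → r4=0xa8

EXEC = [1,4,5,6]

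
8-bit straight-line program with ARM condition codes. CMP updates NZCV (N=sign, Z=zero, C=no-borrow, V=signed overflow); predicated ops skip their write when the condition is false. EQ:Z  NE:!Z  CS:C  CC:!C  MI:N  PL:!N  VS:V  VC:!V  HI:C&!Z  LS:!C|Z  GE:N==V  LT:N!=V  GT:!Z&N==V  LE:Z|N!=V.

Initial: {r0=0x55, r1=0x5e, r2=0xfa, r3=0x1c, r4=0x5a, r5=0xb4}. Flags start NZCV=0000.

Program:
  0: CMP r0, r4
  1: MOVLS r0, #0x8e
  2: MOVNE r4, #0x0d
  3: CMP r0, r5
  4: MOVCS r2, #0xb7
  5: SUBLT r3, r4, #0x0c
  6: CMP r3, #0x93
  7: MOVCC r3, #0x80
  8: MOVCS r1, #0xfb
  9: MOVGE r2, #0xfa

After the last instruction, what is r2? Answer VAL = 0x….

[0] flags=1000 → (cmp)
[1] flags=1000 LS?T → r0=0x8e
[2] flags=1000 NE?T → r4=0x0d
[3] flags=1000 → (cmp)
[4] flags=1000 CS?F → skip
[5] flags=1000 LT?T → r3=0x01
[6] flags=0000 → (cmp)
[7] flags=0000 CC?T → r3=0x80
[8] flags=0000 CS?F → skip
[9] flags=0000 GE?T → r2=0xfa

VAL = 0xfa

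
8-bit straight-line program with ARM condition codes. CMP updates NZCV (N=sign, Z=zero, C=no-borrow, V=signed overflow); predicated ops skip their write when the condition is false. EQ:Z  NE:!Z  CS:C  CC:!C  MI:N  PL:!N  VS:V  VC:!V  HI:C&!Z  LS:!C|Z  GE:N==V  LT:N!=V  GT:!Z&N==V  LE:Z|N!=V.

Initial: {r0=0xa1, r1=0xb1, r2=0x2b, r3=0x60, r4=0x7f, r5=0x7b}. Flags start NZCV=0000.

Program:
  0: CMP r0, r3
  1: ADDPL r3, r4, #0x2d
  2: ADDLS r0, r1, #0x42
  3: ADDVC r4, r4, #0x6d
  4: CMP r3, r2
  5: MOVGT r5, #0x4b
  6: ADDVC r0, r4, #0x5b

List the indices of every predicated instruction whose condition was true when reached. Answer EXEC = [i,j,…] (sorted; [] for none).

EXEC = [1,6]

[0] flags=0011 → (cmp)
[1] flags=0011 PL?T → r3=0xac
[2] flags=0011 LS?F → skip
[3] flags=0011 VC?F → skip
[4] flags=1010 → (cmp)
[5] flags=1010 GT?F → skip
[6] flags=1010 VC?T → r0=0xda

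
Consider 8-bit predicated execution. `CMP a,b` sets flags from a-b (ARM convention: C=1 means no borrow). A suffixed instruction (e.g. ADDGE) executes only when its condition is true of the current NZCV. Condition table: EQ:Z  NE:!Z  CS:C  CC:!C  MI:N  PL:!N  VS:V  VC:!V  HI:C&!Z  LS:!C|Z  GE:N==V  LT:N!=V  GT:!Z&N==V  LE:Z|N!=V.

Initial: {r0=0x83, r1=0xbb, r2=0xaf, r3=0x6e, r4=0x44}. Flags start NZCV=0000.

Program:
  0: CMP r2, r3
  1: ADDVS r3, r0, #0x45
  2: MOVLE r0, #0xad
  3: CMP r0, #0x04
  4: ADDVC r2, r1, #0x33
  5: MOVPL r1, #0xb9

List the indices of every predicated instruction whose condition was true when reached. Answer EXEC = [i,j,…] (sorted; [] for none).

0: ✓ CMP  NZCV=0011
1: ✓ ADDVS  r3←0xc8
2: ✓ MOVLE  r0←0xad
3: ✓ CMP  NZCV=1010
4: ✓ ADDVC  r2←0xee
5: · MOVPL

EXEC = [1,2,4]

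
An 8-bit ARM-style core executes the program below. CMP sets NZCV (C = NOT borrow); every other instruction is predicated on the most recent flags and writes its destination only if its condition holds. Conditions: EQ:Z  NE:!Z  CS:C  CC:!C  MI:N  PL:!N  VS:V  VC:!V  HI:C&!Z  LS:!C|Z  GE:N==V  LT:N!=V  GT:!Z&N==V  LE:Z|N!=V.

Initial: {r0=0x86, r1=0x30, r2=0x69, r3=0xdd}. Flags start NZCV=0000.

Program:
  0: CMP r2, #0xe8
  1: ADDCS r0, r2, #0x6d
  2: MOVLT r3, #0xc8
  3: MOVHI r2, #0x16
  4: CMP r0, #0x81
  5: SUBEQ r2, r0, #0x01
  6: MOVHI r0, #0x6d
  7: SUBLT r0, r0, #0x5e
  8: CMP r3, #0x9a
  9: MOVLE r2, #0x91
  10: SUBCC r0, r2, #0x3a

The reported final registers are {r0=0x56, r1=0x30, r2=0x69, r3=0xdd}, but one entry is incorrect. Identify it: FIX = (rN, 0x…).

FIX = (r0, 0x6d)

0: ✓ CMP  NZCV=1001
1: · ADDCS
2: · MOVLT
3: · MOVHI
4: ✓ CMP  NZCV=0010
5: · SUBEQ
6: ✓ MOVHI  r0←0x6d
7: · SUBLT
8: ✓ CMP  NZCV=0010
9: · MOVLE
10: · SUBCC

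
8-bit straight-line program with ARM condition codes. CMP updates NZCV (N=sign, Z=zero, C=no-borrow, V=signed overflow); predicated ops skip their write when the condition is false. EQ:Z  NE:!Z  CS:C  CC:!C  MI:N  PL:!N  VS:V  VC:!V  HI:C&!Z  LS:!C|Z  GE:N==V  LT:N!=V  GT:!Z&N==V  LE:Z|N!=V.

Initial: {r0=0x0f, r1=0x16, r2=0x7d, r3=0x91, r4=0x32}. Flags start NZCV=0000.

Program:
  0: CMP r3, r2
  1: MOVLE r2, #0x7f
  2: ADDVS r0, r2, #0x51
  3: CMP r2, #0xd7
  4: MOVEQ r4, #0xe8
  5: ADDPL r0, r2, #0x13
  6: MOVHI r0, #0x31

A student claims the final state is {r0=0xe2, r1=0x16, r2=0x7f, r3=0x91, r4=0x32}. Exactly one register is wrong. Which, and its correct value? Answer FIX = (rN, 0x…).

FIX = (r0, 0xd0)

0: ✓ CMP  NZCV=0011
1: ✓ MOVLE  r2←0x7f
2: ✓ ADDVS  r0←0xd0
3: ✓ CMP  NZCV=1001
4: · MOVEQ
5: · ADDPL
6: · MOVHI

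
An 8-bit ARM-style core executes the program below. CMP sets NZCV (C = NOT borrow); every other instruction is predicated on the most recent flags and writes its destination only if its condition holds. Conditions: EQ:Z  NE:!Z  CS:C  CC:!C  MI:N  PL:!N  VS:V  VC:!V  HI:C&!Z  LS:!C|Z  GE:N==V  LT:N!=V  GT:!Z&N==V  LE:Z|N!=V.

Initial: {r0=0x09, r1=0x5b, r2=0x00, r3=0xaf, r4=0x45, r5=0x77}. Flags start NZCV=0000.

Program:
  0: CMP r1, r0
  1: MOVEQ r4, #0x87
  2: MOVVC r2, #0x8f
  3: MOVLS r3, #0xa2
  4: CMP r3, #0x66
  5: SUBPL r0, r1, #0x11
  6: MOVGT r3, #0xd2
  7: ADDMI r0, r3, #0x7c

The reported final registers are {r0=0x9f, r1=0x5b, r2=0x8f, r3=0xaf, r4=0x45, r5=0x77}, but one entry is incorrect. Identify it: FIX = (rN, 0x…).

FIX = (r0, 0x4a)

0: ✓ CMP  NZCV=0010
1: · MOVEQ
2: ✓ MOVVC  r2←0x8f
3: · MOVLS
4: ✓ CMP  NZCV=0011
5: ✓ SUBPL  r0←0x4a
6: · MOVGT
7: · ADDMI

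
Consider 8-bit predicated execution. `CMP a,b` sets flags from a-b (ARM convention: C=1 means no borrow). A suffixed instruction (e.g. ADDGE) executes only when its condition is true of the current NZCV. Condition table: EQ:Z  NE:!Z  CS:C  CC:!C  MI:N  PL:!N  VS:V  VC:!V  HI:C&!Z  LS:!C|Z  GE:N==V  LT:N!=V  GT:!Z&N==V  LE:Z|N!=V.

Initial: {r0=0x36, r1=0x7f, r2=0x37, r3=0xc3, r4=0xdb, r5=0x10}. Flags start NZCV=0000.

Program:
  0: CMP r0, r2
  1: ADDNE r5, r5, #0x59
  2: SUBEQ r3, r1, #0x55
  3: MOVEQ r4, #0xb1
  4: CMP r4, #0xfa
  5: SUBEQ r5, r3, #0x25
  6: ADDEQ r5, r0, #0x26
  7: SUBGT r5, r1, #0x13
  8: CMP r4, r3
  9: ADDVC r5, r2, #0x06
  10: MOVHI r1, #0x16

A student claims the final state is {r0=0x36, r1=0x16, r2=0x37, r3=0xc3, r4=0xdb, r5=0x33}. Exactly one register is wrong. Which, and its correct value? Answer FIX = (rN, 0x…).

FIX = (r5, 0x3d)

0: ✓ CMP  NZCV=1000
1: ✓ ADDNE  r5←0x69
2: · SUBEQ
3: · MOVEQ
4: ✓ CMP  NZCV=1000
5: · SUBEQ
6: · ADDEQ
7: · SUBGT
8: ✓ CMP  NZCV=0010
9: ✓ ADDVC  r5←0x3d
10: ✓ MOVHI  r1←0x16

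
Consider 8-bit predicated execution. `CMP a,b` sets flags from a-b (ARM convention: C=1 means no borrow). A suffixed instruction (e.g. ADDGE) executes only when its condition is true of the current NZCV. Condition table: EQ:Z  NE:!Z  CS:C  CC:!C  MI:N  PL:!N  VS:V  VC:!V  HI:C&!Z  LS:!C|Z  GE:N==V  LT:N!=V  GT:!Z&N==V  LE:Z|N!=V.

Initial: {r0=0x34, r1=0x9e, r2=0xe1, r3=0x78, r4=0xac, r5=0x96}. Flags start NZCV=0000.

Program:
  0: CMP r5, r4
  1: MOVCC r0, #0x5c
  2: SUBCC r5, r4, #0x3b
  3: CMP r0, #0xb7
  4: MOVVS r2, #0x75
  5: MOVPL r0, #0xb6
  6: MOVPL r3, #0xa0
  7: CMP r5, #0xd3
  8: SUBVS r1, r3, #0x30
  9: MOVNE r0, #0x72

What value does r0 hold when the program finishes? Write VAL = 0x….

[0] flags=1000 → (cmp)
[1] flags=1000 CC?T → r0=0x5c
[2] flags=1000 CC?T → r5=0x71
[3] flags=1001 → (cmp)
[4] flags=1001 VS?T → r2=0x75
[5] flags=1001 PL?F → skip
[6] flags=1001 PL?F → skip
[7] flags=1001 → (cmp)
[8] flags=1001 VS?T → r1=0x48
[9] flags=1001 NE?T → r0=0x72

VAL = 0x72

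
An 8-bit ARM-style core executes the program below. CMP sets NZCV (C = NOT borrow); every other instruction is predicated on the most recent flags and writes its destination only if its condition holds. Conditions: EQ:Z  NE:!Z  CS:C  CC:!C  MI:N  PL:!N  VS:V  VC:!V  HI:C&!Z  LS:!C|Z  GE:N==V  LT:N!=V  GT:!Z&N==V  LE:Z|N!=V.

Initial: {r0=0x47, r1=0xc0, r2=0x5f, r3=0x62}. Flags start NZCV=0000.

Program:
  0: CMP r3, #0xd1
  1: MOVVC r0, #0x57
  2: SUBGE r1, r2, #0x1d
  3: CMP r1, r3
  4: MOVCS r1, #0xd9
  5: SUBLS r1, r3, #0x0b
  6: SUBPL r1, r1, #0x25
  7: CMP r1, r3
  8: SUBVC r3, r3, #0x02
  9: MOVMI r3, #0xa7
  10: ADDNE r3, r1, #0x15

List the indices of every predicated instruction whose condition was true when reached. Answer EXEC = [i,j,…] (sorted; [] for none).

[0] flags=1001 → (cmp)
[1] flags=1001 VC?F → skip
[2] flags=1001 GE?T → r1=0x42
[3] flags=1000 → (cmp)
[4] flags=1000 CS?F → skip
[5] flags=1000 LS?T → r1=0x57
[6] flags=1000 PL?F → skip
[7] flags=1000 → (cmp)
[8] flags=1000 VC?T → r3=0x60
[9] flags=1000 MI?T → r3=0xa7
[10] flags=1000 NE?T → r3=0x6c

EXEC = [2,5,8,9,10]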